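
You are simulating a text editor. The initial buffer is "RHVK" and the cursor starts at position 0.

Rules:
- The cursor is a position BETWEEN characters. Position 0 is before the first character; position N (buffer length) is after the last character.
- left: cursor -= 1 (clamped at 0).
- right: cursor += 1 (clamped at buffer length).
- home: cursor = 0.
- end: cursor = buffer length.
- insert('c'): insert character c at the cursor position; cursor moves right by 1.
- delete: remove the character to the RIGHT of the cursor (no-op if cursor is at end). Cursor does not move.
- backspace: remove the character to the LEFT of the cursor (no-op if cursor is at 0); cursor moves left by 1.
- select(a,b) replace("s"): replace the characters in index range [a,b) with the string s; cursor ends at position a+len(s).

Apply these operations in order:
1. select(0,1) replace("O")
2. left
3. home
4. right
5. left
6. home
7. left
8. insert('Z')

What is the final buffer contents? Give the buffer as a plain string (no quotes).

After op 1 (select(0,1) replace("O")): buf='OHVK' cursor=1
After op 2 (left): buf='OHVK' cursor=0
After op 3 (home): buf='OHVK' cursor=0
After op 4 (right): buf='OHVK' cursor=1
After op 5 (left): buf='OHVK' cursor=0
After op 6 (home): buf='OHVK' cursor=0
After op 7 (left): buf='OHVK' cursor=0
After op 8 (insert('Z')): buf='ZOHVK' cursor=1

Answer: ZOHVK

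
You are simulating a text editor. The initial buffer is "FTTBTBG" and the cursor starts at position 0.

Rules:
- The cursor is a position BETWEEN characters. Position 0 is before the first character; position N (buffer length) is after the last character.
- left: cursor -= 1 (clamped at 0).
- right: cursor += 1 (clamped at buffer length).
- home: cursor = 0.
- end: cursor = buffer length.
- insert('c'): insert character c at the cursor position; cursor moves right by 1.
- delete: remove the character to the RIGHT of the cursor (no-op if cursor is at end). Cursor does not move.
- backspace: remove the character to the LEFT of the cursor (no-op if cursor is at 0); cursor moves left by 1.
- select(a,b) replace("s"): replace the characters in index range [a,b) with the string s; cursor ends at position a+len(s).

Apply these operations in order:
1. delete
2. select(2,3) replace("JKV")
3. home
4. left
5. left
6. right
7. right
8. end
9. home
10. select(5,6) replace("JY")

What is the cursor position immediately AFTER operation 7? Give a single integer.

After op 1 (delete): buf='TTBTBG' cursor=0
After op 2 (select(2,3) replace("JKV")): buf='TTJKVTBG' cursor=5
After op 3 (home): buf='TTJKVTBG' cursor=0
After op 4 (left): buf='TTJKVTBG' cursor=0
After op 5 (left): buf='TTJKVTBG' cursor=0
After op 6 (right): buf='TTJKVTBG' cursor=1
After op 7 (right): buf='TTJKVTBG' cursor=2

Answer: 2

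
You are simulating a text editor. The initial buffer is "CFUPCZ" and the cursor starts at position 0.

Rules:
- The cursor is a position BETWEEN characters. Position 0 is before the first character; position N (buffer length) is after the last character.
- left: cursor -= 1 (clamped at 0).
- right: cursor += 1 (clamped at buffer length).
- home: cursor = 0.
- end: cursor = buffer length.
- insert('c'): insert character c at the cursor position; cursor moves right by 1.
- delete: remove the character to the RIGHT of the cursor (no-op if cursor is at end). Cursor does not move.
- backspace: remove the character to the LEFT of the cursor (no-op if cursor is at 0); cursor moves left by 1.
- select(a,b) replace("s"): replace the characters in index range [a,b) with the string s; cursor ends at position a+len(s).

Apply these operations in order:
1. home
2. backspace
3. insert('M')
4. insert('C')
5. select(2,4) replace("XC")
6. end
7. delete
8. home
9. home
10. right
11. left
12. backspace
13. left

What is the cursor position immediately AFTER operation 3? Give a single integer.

Answer: 1

Derivation:
After op 1 (home): buf='CFUPCZ' cursor=0
After op 2 (backspace): buf='CFUPCZ' cursor=0
After op 3 (insert('M')): buf='MCFUPCZ' cursor=1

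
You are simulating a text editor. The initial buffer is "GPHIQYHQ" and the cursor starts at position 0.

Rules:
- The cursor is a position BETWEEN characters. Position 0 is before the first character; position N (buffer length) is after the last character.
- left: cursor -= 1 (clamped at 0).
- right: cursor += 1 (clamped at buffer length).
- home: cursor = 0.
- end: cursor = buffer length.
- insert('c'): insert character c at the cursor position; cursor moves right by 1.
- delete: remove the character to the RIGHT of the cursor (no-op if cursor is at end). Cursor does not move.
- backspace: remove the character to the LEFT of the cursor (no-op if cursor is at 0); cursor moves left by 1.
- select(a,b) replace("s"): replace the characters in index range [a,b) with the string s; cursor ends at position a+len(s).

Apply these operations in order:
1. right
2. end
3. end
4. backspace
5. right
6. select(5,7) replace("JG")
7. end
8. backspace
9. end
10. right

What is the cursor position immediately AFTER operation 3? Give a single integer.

After op 1 (right): buf='GPHIQYHQ' cursor=1
After op 2 (end): buf='GPHIQYHQ' cursor=8
After op 3 (end): buf='GPHIQYHQ' cursor=8

Answer: 8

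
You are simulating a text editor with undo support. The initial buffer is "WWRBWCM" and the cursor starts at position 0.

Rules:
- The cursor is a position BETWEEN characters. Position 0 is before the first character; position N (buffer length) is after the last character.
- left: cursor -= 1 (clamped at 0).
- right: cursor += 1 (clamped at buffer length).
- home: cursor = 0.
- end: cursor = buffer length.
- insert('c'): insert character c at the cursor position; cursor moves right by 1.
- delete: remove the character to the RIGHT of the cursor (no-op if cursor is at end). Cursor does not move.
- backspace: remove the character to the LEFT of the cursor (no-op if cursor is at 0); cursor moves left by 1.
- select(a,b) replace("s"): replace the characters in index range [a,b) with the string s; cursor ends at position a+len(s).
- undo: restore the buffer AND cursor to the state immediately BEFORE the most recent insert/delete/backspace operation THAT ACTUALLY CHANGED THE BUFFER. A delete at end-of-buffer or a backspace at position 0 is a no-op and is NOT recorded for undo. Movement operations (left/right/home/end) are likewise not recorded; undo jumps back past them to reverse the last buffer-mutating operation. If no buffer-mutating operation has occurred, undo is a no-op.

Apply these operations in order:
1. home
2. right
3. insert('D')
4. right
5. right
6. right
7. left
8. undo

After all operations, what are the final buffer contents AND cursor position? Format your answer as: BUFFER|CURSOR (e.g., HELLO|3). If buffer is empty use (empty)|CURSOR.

After op 1 (home): buf='WWRBWCM' cursor=0
After op 2 (right): buf='WWRBWCM' cursor=1
After op 3 (insert('D')): buf='WDWRBWCM' cursor=2
After op 4 (right): buf='WDWRBWCM' cursor=3
After op 5 (right): buf='WDWRBWCM' cursor=4
After op 6 (right): buf='WDWRBWCM' cursor=5
After op 7 (left): buf='WDWRBWCM' cursor=4
After op 8 (undo): buf='WWRBWCM' cursor=1

Answer: WWRBWCM|1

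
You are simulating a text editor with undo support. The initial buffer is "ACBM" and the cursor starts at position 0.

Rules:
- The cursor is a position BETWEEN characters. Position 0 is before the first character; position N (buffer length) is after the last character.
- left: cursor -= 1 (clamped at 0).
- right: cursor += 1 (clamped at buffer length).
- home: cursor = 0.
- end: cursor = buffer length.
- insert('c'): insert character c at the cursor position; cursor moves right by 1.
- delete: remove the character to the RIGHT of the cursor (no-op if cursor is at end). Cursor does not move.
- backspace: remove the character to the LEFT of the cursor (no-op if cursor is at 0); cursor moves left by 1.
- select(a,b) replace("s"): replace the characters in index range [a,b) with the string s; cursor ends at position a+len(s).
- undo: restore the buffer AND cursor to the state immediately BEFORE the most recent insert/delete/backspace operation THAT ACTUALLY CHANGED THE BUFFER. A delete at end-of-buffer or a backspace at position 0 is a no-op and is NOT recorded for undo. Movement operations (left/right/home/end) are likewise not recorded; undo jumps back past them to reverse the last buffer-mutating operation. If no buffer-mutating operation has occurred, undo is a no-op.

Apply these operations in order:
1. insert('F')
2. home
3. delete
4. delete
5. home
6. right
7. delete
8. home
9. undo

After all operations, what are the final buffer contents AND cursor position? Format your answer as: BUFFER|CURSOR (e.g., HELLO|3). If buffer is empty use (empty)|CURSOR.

After op 1 (insert('F')): buf='FACBM' cursor=1
After op 2 (home): buf='FACBM' cursor=0
After op 3 (delete): buf='ACBM' cursor=0
After op 4 (delete): buf='CBM' cursor=0
After op 5 (home): buf='CBM' cursor=0
After op 6 (right): buf='CBM' cursor=1
After op 7 (delete): buf='CM' cursor=1
After op 8 (home): buf='CM' cursor=0
After op 9 (undo): buf='CBM' cursor=1

Answer: CBM|1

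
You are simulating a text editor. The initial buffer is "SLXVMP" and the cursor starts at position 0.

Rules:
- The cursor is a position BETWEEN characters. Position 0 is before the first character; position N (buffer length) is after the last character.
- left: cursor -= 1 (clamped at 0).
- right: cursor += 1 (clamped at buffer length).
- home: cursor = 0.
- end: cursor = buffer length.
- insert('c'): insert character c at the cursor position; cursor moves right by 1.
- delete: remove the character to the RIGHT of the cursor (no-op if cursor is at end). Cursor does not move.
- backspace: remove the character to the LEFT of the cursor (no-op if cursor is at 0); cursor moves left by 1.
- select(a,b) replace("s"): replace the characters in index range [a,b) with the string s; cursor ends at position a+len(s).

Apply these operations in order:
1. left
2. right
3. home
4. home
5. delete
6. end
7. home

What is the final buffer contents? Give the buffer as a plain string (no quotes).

Answer: LXVMP

Derivation:
After op 1 (left): buf='SLXVMP' cursor=0
After op 2 (right): buf='SLXVMP' cursor=1
After op 3 (home): buf='SLXVMP' cursor=0
After op 4 (home): buf='SLXVMP' cursor=0
After op 5 (delete): buf='LXVMP' cursor=0
After op 6 (end): buf='LXVMP' cursor=5
After op 7 (home): buf='LXVMP' cursor=0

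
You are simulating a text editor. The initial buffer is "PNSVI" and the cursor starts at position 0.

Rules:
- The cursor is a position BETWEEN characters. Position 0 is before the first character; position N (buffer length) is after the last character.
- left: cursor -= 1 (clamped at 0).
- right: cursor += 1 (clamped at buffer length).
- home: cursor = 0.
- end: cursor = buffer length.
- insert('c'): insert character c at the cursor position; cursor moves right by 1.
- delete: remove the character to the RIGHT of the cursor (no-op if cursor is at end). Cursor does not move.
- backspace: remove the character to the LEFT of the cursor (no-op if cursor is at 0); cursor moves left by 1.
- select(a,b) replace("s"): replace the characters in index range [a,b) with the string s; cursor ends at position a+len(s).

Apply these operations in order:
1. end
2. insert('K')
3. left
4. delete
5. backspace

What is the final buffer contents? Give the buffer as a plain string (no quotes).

After op 1 (end): buf='PNSVI' cursor=5
After op 2 (insert('K')): buf='PNSVIK' cursor=6
After op 3 (left): buf='PNSVIK' cursor=5
After op 4 (delete): buf='PNSVI' cursor=5
After op 5 (backspace): buf='PNSV' cursor=4

Answer: PNSV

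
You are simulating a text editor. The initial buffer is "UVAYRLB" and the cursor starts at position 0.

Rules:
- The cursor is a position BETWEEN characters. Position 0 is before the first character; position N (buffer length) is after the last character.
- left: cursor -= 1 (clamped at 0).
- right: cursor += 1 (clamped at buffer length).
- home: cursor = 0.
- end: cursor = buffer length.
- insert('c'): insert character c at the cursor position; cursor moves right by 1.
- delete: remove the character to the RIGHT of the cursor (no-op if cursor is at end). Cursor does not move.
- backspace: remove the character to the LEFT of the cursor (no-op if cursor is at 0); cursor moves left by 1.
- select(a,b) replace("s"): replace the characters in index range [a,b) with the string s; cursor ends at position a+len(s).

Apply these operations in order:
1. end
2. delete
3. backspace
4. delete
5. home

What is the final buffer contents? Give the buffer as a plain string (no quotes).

Answer: UVAYRL

Derivation:
After op 1 (end): buf='UVAYRLB' cursor=7
After op 2 (delete): buf='UVAYRLB' cursor=7
After op 3 (backspace): buf='UVAYRL' cursor=6
After op 4 (delete): buf='UVAYRL' cursor=6
After op 5 (home): buf='UVAYRL' cursor=0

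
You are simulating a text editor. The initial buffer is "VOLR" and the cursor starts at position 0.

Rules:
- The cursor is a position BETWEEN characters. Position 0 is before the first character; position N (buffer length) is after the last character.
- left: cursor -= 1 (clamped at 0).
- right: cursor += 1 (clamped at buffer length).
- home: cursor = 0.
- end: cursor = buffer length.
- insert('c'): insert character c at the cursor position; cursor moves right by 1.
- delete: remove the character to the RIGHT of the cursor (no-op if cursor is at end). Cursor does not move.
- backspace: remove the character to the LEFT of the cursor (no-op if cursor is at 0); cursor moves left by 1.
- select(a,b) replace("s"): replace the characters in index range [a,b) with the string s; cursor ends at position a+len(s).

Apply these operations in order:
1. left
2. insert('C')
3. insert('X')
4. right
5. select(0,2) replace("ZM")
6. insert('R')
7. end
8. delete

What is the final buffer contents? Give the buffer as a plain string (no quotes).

Answer: ZMRVOLR

Derivation:
After op 1 (left): buf='VOLR' cursor=0
After op 2 (insert('C')): buf='CVOLR' cursor=1
After op 3 (insert('X')): buf='CXVOLR' cursor=2
After op 4 (right): buf='CXVOLR' cursor=3
After op 5 (select(0,2) replace("ZM")): buf='ZMVOLR' cursor=2
After op 6 (insert('R')): buf='ZMRVOLR' cursor=3
After op 7 (end): buf='ZMRVOLR' cursor=7
After op 8 (delete): buf='ZMRVOLR' cursor=7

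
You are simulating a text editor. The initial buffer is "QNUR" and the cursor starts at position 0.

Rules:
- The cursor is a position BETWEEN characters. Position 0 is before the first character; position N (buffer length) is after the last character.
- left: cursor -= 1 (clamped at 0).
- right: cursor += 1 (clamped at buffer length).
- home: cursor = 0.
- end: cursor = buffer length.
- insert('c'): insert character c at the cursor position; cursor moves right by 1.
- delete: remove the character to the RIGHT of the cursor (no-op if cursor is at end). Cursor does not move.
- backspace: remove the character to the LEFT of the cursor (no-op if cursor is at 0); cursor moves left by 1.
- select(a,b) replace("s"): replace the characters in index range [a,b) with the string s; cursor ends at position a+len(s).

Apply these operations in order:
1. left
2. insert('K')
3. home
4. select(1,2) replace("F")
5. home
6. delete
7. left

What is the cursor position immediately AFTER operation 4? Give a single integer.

After op 1 (left): buf='QNUR' cursor=0
After op 2 (insert('K')): buf='KQNUR' cursor=1
After op 3 (home): buf='KQNUR' cursor=0
After op 4 (select(1,2) replace("F")): buf='KFNUR' cursor=2

Answer: 2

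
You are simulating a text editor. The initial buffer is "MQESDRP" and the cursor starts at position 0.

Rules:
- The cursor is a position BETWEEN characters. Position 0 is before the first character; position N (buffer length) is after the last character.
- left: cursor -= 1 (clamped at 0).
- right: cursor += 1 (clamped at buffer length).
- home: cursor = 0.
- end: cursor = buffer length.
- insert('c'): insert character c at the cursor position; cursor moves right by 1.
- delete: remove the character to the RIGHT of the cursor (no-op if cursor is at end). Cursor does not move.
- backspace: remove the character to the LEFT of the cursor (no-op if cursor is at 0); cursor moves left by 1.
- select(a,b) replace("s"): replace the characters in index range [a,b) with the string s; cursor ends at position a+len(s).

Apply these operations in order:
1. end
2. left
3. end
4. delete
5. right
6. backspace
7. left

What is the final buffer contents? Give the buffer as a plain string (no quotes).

Answer: MQESDR

Derivation:
After op 1 (end): buf='MQESDRP' cursor=7
After op 2 (left): buf='MQESDRP' cursor=6
After op 3 (end): buf='MQESDRP' cursor=7
After op 4 (delete): buf='MQESDRP' cursor=7
After op 5 (right): buf='MQESDRP' cursor=7
After op 6 (backspace): buf='MQESDR' cursor=6
After op 7 (left): buf='MQESDR' cursor=5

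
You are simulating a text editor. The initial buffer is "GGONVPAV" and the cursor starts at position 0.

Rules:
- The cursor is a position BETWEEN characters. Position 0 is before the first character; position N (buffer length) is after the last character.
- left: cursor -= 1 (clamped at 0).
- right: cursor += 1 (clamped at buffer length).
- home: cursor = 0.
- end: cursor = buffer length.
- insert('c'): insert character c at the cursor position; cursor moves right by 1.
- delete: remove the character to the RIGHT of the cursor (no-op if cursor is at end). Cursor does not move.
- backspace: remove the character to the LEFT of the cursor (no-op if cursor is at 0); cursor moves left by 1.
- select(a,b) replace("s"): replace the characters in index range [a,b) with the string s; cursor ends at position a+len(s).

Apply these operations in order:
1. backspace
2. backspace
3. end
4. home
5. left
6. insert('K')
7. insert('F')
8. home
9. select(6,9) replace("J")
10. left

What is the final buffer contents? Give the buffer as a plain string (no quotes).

Answer: KFGGONJV

Derivation:
After op 1 (backspace): buf='GGONVPAV' cursor=0
After op 2 (backspace): buf='GGONVPAV' cursor=0
After op 3 (end): buf='GGONVPAV' cursor=8
After op 4 (home): buf='GGONVPAV' cursor=0
After op 5 (left): buf='GGONVPAV' cursor=0
After op 6 (insert('K')): buf='KGGONVPAV' cursor=1
After op 7 (insert('F')): buf='KFGGONVPAV' cursor=2
After op 8 (home): buf='KFGGONVPAV' cursor=0
After op 9 (select(6,9) replace("J")): buf='KFGGONJV' cursor=7
After op 10 (left): buf='KFGGONJV' cursor=6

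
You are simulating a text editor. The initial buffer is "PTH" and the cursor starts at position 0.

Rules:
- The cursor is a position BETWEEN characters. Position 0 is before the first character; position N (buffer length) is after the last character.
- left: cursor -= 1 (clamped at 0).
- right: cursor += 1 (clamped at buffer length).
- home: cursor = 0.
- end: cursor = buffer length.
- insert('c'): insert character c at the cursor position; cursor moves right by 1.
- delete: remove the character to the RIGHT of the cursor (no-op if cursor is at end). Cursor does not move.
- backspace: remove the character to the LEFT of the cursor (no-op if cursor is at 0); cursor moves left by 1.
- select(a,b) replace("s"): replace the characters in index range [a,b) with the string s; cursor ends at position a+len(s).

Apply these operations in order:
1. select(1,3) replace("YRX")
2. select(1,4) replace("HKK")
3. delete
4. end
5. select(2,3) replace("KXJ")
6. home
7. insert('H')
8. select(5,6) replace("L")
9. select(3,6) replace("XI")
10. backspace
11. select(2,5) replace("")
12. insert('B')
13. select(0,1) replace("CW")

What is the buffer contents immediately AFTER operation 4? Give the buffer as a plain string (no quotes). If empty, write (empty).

After op 1 (select(1,3) replace("YRX")): buf='PYRX' cursor=4
After op 2 (select(1,4) replace("HKK")): buf='PHKK' cursor=4
After op 3 (delete): buf='PHKK' cursor=4
After op 4 (end): buf='PHKK' cursor=4

Answer: PHKK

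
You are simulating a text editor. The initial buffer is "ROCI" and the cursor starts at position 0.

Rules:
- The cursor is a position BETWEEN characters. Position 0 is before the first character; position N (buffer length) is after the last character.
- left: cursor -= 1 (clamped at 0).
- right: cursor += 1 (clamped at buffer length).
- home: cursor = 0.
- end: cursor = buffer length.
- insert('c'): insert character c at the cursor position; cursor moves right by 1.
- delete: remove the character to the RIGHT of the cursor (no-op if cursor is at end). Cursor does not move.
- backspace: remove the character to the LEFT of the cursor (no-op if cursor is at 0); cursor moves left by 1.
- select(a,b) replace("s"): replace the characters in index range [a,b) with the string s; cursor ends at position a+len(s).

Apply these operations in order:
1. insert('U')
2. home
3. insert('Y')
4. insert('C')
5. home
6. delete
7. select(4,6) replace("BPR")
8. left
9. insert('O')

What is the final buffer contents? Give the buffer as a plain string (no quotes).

Answer: CUROBPOR

Derivation:
After op 1 (insert('U')): buf='UROCI' cursor=1
After op 2 (home): buf='UROCI' cursor=0
After op 3 (insert('Y')): buf='YUROCI' cursor=1
After op 4 (insert('C')): buf='YCUROCI' cursor=2
After op 5 (home): buf='YCUROCI' cursor=0
After op 6 (delete): buf='CUROCI' cursor=0
After op 7 (select(4,6) replace("BPR")): buf='CUROBPR' cursor=7
After op 8 (left): buf='CUROBPR' cursor=6
After op 9 (insert('O')): buf='CUROBPOR' cursor=7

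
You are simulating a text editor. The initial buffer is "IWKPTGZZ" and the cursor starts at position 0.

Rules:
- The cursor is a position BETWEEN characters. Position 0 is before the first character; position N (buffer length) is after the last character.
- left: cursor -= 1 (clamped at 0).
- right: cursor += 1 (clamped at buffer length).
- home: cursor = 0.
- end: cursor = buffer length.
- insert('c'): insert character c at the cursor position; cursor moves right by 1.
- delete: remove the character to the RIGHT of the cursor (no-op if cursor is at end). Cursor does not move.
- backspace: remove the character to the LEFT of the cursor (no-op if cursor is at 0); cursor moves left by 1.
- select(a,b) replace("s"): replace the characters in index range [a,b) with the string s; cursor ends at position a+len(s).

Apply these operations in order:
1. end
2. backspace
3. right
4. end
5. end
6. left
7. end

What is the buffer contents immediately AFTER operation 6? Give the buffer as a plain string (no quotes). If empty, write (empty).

After op 1 (end): buf='IWKPTGZZ' cursor=8
After op 2 (backspace): buf='IWKPTGZ' cursor=7
After op 3 (right): buf='IWKPTGZ' cursor=7
After op 4 (end): buf='IWKPTGZ' cursor=7
After op 5 (end): buf='IWKPTGZ' cursor=7
After op 6 (left): buf='IWKPTGZ' cursor=6

Answer: IWKPTGZ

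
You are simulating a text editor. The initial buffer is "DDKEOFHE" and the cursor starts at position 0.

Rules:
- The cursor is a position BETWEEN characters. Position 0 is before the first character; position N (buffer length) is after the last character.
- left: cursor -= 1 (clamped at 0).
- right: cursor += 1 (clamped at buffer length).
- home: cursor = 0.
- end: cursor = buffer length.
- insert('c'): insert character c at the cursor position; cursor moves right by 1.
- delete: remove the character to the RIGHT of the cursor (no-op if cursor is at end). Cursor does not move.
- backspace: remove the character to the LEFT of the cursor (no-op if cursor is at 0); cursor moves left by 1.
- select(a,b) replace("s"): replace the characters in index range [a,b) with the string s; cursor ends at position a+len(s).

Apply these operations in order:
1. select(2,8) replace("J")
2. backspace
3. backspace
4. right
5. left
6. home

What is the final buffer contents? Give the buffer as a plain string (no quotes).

After op 1 (select(2,8) replace("J")): buf='DDJ' cursor=3
After op 2 (backspace): buf='DD' cursor=2
After op 3 (backspace): buf='D' cursor=1
After op 4 (right): buf='D' cursor=1
After op 5 (left): buf='D' cursor=0
After op 6 (home): buf='D' cursor=0

Answer: D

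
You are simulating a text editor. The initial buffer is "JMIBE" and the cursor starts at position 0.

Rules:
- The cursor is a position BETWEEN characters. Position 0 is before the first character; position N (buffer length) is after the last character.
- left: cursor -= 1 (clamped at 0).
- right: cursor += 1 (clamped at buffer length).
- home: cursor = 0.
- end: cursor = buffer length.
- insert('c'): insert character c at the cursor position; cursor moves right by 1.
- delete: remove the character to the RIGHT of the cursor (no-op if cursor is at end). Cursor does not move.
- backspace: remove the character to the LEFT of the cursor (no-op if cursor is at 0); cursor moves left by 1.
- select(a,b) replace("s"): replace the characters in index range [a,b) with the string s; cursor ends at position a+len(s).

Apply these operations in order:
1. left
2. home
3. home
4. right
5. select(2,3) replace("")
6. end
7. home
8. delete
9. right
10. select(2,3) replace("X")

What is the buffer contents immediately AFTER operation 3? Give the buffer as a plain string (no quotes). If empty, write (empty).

Answer: JMIBE

Derivation:
After op 1 (left): buf='JMIBE' cursor=0
After op 2 (home): buf='JMIBE' cursor=0
After op 3 (home): buf='JMIBE' cursor=0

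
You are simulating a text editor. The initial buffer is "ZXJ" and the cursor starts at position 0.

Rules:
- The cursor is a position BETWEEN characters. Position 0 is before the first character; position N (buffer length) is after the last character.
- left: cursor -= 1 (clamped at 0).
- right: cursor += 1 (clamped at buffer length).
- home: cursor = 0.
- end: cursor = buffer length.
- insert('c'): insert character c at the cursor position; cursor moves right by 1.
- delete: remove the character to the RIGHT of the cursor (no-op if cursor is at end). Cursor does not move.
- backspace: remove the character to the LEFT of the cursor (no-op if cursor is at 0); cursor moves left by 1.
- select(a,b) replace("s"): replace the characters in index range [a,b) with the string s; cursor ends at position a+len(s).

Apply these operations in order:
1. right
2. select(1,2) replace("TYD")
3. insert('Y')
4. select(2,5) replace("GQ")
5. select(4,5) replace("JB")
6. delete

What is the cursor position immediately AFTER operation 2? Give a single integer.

Answer: 4

Derivation:
After op 1 (right): buf='ZXJ' cursor=1
After op 2 (select(1,2) replace("TYD")): buf='ZTYDJ' cursor=4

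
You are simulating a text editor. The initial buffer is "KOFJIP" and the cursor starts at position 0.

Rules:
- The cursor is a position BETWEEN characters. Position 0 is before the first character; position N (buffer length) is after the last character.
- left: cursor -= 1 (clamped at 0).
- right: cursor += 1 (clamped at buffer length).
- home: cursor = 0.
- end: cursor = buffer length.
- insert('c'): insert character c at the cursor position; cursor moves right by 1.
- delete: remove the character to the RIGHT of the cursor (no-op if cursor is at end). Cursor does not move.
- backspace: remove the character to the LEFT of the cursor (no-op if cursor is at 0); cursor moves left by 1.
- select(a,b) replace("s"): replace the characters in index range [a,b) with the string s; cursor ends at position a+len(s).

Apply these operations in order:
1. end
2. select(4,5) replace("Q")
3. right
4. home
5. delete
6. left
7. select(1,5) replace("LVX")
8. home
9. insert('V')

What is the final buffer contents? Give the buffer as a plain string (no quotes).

Answer: VOLVX

Derivation:
After op 1 (end): buf='KOFJIP' cursor=6
After op 2 (select(4,5) replace("Q")): buf='KOFJQP' cursor=5
After op 3 (right): buf='KOFJQP' cursor=6
After op 4 (home): buf='KOFJQP' cursor=0
After op 5 (delete): buf='OFJQP' cursor=0
After op 6 (left): buf='OFJQP' cursor=0
After op 7 (select(1,5) replace("LVX")): buf='OLVX' cursor=4
After op 8 (home): buf='OLVX' cursor=0
After op 9 (insert('V')): buf='VOLVX' cursor=1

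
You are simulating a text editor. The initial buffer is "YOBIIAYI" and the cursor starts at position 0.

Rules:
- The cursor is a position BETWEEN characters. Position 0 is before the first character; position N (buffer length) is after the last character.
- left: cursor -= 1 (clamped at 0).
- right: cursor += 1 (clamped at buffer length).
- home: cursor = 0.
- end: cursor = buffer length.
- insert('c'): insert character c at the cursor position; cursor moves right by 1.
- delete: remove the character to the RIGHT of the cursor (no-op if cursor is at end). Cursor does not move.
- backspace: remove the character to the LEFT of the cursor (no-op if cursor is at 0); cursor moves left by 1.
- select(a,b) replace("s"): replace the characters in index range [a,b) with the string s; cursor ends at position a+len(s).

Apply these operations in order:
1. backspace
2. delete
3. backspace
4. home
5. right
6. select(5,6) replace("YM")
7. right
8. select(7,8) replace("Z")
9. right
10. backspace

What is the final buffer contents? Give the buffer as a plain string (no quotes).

After op 1 (backspace): buf='YOBIIAYI' cursor=0
After op 2 (delete): buf='OBIIAYI' cursor=0
After op 3 (backspace): buf='OBIIAYI' cursor=0
After op 4 (home): buf='OBIIAYI' cursor=0
After op 5 (right): buf='OBIIAYI' cursor=1
After op 6 (select(5,6) replace("YM")): buf='OBIIAYMI' cursor=7
After op 7 (right): buf='OBIIAYMI' cursor=8
After op 8 (select(7,8) replace("Z")): buf='OBIIAYMZ' cursor=8
After op 9 (right): buf='OBIIAYMZ' cursor=8
After op 10 (backspace): buf='OBIIAYM' cursor=7

Answer: OBIIAYM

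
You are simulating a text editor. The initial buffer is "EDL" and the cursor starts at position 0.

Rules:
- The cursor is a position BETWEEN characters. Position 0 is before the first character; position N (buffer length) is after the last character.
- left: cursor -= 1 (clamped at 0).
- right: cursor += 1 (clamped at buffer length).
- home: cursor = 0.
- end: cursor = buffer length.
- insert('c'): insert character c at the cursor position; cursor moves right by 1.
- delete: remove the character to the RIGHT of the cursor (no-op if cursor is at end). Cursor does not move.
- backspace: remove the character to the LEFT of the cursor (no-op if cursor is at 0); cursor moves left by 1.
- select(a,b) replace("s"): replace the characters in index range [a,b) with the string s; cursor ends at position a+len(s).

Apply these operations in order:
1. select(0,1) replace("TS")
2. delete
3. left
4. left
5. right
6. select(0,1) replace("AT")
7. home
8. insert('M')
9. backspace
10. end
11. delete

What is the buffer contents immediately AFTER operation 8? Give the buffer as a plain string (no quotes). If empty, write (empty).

Answer: MATSL

Derivation:
After op 1 (select(0,1) replace("TS")): buf='TSDL' cursor=2
After op 2 (delete): buf='TSL' cursor=2
After op 3 (left): buf='TSL' cursor=1
After op 4 (left): buf='TSL' cursor=0
After op 5 (right): buf='TSL' cursor=1
After op 6 (select(0,1) replace("AT")): buf='ATSL' cursor=2
After op 7 (home): buf='ATSL' cursor=0
After op 8 (insert('M')): buf='MATSL' cursor=1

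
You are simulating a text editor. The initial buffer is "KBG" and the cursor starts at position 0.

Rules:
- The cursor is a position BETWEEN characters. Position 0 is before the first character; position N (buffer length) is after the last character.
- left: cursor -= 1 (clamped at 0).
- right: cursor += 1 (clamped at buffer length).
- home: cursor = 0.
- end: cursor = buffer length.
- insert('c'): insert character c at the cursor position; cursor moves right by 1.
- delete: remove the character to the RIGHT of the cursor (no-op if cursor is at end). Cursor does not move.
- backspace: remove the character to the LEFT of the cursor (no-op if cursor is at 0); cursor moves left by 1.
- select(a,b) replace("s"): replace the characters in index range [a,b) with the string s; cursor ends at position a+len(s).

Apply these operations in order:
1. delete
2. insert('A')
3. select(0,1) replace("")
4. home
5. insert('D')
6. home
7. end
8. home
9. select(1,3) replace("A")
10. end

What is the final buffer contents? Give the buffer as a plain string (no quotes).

After op 1 (delete): buf='BG' cursor=0
After op 2 (insert('A')): buf='ABG' cursor=1
After op 3 (select(0,1) replace("")): buf='BG' cursor=0
After op 4 (home): buf='BG' cursor=0
After op 5 (insert('D')): buf='DBG' cursor=1
After op 6 (home): buf='DBG' cursor=0
After op 7 (end): buf='DBG' cursor=3
After op 8 (home): buf='DBG' cursor=0
After op 9 (select(1,3) replace("A")): buf='DA' cursor=2
After op 10 (end): buf='DA' cursor=2

Answer: DA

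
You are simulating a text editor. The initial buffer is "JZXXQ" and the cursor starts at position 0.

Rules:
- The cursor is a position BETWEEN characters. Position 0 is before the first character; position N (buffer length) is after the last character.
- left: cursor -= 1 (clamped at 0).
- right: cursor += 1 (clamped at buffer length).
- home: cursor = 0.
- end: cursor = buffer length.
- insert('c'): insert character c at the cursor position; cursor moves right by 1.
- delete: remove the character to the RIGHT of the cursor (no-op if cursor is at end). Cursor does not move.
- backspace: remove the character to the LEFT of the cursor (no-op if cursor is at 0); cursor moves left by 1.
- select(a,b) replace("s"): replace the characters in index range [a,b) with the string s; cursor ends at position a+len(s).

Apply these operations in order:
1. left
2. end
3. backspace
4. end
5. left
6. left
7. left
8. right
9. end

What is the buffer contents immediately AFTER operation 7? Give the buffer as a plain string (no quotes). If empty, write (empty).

After op 1 (left): buf='JZXXQ' cursor=0
After op 2 (end): buf='JZXXQ' cursor=5
After op 3 (backspace): buf='JZXX' cursor=4
After op 4 (end): buf='JZXX' cursor=4
After op 5 (left): buf='JZXX' cursor=3
After op 6 (left): buf='JZXX' cursor=2
After op 7 (left): buf='JZXX' cursor=1

Answer: JZXX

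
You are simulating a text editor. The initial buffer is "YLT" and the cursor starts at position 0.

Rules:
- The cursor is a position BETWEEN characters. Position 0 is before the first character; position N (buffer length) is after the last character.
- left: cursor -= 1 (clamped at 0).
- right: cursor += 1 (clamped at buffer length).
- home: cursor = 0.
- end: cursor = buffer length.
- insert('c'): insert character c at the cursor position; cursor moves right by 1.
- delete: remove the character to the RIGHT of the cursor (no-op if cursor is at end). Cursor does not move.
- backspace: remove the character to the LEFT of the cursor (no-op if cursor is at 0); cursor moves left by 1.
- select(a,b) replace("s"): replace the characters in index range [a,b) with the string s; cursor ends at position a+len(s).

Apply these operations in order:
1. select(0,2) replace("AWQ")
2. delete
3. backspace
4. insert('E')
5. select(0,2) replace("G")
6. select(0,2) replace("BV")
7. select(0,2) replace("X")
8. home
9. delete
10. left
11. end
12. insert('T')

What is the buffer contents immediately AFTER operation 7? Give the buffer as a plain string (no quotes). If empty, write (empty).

After op 1 (select(0,2) replace("AWQ")): buf='AWQT' cursor=3
After op 2 (delete): buf='AWQ' cursor=3
After op 3 (backspace): buf='AW' cursor=2
After op 4 (insert('E')): buf='AWE' cursor=3
After op 5 (select(0,2) replace("G")): buf='GE' cursor=1
After op 6 (select(0,2) replace("BV")): buf='BV' cursor=2
After op 7 (select(0,2) replace("X")): buf='X' cursor=1

Answer: X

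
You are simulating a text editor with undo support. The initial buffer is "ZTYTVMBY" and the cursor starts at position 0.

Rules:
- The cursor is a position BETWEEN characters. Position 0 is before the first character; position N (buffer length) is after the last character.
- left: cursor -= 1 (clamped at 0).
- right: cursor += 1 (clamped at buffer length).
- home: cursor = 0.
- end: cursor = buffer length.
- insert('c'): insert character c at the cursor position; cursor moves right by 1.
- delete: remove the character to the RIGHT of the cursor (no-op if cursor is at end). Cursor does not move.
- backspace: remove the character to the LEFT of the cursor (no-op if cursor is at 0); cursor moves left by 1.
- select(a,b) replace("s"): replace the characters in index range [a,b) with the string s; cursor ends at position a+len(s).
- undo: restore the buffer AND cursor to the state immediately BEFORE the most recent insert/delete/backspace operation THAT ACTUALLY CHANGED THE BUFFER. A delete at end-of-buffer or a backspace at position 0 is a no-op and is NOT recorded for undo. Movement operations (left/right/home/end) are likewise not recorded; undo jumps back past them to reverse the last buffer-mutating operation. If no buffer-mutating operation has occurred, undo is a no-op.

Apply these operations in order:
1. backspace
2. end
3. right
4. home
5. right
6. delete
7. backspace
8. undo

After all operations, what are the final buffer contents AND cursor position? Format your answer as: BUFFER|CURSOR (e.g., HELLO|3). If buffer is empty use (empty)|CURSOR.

After op 1 (backspace): buf='ZTYTVMBY' cursor=0
After op 2 (end): buf='ZTYTVMBY' cursor=8
After op 3 (right): buf='ZTYTVMBY' cursor=8
After op 4 (home): buf='ZTYTVMBY' cursor=0
After op 5 (right): buf='ZTYTVMBY' cursor=1
After op 6 (delete): buf='ZYTVMBY' cursor=1
After op 7 (backspace): buf='YTVMBY' cursor=0
After op 8 (undo): buf='ZYTVMBY' cursor=1

Answer: ZYTVMBY|1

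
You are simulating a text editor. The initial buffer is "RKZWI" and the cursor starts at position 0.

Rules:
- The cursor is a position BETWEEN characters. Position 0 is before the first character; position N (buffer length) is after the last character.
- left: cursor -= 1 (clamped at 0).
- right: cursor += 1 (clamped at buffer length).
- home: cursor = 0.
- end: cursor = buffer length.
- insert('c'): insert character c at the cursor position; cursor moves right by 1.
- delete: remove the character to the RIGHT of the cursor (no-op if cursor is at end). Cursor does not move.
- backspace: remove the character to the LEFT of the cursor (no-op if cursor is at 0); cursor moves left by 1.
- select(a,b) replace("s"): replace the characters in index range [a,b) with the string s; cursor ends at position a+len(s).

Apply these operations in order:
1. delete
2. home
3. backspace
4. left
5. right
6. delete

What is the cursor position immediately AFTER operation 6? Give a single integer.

After op 1 (delete): buf='KZWI' cursor=0
After op 2 (home): buf='KZWI' cursor=0
After op 3 (backspace): buf='KZWI' cursor=0
After op 4 (left): buf='KZWI' cursor=0
After op 5 (right): buf='KZWI' cursor=1
After op 6 (delete): buf='KWI' cursor=1

Answer: 1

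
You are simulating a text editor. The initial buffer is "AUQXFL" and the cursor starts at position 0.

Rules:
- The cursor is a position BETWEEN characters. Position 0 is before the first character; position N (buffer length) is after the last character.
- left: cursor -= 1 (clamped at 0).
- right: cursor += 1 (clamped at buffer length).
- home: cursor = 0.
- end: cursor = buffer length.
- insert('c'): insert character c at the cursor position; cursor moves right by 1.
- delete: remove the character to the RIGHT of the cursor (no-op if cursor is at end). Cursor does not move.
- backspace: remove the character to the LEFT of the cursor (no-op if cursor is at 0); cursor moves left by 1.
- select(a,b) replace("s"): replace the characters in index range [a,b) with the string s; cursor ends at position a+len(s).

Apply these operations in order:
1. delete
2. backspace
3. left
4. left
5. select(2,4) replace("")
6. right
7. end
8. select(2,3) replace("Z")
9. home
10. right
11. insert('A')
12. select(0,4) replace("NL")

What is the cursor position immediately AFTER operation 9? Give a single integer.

Answer: 0

Derivation:
After op 1 (delete): buf='UQXFL' cursor=0
After op 2 (backspace): buf='UQXFL' cursor=0
After op 3 (left): buf='UQXFL' cursor=0
After op 4 (left): buf='UQXFL' cursor=0
After op 5 (select(2,4) replace("")): buf='UQL' cursor=2
After op 6 (right): buf='UQL' cursor=3
After op 7 (end): buf='UQL' cursor=3
After op 8 (select(2,3) replace("Z")): buf='UQZ' cursor=3
After op 9 (home): buf='UQZ' cursor=0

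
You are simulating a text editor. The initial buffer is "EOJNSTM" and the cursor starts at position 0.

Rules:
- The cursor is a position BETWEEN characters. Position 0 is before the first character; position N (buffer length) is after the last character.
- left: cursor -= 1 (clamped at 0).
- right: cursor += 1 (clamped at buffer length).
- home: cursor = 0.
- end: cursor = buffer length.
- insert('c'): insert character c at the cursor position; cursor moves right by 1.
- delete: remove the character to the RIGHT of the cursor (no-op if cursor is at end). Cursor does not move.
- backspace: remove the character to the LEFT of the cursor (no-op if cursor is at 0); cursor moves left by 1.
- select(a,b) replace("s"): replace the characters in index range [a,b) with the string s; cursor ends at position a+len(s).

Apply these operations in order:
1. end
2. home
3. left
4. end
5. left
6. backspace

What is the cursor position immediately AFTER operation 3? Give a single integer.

After op 1 (end): buf='EOJNSTM' cursor=7
After op 2 (home): buf='EOJNSTM' cursor=0
After op 3 (left): buf='EOJNSTM' cursor=0

Answer: 0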